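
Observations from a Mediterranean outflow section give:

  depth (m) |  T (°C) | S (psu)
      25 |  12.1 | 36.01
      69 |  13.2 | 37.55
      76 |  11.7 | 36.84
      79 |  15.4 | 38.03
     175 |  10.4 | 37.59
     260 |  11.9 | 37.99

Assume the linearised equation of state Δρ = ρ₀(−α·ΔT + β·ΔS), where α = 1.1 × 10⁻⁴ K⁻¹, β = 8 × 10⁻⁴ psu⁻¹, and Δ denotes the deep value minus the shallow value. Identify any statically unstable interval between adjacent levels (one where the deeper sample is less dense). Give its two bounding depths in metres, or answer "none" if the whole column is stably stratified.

69–76 m

Evaluate Δρ/ρ₀ = −αΔT + βΔS across each adjacent pair:
  25–69 m: −αΔT+βΔS = −(1.1 × 10⁻⁴)(+1.1)+(8 × 10⁻⁴)(+1.54) = 1.1 × 10⁻³ → stable
  69–76 m: −αΔT+βΔS = −(1.1 × 10⁻⁴)(-1.5)+(8 × 10⁻⁴)(-0.71) = -4.0 × 10⁻⁴ → UNSTABLE
  76–79 m: −αΔT+βΔS = −(1.1 × 10⁻⁴)(+3.7)+(8 × 10⁻⁴)(+1.19) = 5.5 × 10⁻⁴ → stable
  79–175 m: −αΔT+βΔS = −(1.1 × 10⁻⁴)(-5.0)+(8 × 10⁻⁴)(-0.44) = 2.0 × 10⁻⁴ → stable
  175–260 m: −αΔT+βΔS = −(1.1 × 10⁻⁴)(+1.5)+(8 × 10⁻⁴)(+0.40) = 1.6 × 10⁻⁴ → stable
The 69–76 m interval has Δρ < 0: lighter water underlies denser water.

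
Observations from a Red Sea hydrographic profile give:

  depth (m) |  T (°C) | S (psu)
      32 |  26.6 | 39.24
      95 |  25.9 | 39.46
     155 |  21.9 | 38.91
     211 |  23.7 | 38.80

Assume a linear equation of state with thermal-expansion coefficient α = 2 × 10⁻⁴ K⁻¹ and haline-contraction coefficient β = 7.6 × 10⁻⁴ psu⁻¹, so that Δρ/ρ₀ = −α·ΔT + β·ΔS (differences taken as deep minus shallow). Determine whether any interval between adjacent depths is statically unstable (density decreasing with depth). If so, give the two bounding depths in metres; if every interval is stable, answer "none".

Evaluate Δρ/ρ₀ = −αΔT + βΔS across each adjacent pair:
  32–95 m: −αΔT+βΔS = −(2 × 10⁻⁴)(-0.7)+(7.6 × 10⁻⁴)(+0.22) = 3.1 × 10⁻⁴ → stable
  95–155 m: −αΔT+βΔS = −(2 × 10⁻⁴)(-4.0)+(7.6 × 10⁻⁴)(-0.55) = 3.8 × 10⁻⁴ → stable
  155–211 m: −αΔT+βΔS = −(2 × 10⁻⁴)(+1.8)+(7.6 × 10⁻⁴)(-0.11) = -4.4 × 10⁻⁴ → UNSTABLE
The 155–211 m interval has Δρ < 0: lighter water underlies denser water.

155–211 m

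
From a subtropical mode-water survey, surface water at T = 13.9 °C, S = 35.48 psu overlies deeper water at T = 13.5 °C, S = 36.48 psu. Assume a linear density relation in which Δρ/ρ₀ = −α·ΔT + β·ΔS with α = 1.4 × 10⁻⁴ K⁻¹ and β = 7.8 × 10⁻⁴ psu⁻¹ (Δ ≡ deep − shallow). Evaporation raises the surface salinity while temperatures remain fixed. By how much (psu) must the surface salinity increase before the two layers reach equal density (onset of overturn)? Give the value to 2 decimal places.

1.07 psu

Neutral buoyancy requires −α(T_deep − T_surf) + β(S_deep − S_surf′) = 0.
S_surf′ = S_deep − (α/β)·ΔT = 36.48 − (1.4 × 10⁻⁴/7.8 × 10⁻⁴)·(-0.4) = 36.5518 psu.
Increase required: 36.5518 − 35.48 = 1.0718 psu.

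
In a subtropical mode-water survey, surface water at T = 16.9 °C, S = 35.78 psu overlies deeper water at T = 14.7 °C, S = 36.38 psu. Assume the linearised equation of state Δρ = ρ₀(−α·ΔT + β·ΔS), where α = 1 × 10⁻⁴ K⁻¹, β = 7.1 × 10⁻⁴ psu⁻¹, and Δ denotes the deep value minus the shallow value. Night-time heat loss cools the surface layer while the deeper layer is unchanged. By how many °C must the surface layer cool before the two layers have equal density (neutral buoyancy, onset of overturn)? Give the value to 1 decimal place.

Neutral buoyancy requires Δρ = 0, i.e. −α(T_deep − T_surf′) + β(S_deep − S_surf) = 0.
T_surf′ = T_deep − (β/α)·ΔS = 14.7 − (7.1 × 10⁻⁴/1 × 10⁻⁴)·(+0.60) = 10.440 °C.
Cooling required: 16.9 − (10.440) = 6.460 °C.

6.5 °C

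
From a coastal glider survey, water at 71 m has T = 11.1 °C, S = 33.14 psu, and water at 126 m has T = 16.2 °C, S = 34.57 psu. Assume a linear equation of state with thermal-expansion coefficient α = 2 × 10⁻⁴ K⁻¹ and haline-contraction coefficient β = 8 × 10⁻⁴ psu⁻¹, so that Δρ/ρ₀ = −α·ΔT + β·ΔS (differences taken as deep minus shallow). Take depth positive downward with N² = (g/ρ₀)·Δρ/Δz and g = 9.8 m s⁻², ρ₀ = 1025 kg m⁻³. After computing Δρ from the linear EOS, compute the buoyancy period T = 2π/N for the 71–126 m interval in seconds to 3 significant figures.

1.34 × 10³ s

ΔT = +5.1 K, ΔS = +1.43 psu (deep − shallow).
Δρ/ρ₀ = −αΔT + βΔS = -1.02 × 10⁻³ + 1.144 × 10⁻³ = 1.24 × 10⁻⁴, so Δρ ≈ 0.1271 kg m⁻³.
N² = (g/ρ₀)·Δρ/Δz = g·(Δρ/ρ₀)/Δz = 9.8 × 1.24 × 10⁻⁴ / 55 = 2.2095 × 10⁻⁵ s⁻².
N = √(2.2095 × 10⁻⁵) = 4.7005 × 10⁻³ rad s⁻¹ → T = 2π/N = 1.3367 × 10³ s ≈ 1.34 × 10³ s.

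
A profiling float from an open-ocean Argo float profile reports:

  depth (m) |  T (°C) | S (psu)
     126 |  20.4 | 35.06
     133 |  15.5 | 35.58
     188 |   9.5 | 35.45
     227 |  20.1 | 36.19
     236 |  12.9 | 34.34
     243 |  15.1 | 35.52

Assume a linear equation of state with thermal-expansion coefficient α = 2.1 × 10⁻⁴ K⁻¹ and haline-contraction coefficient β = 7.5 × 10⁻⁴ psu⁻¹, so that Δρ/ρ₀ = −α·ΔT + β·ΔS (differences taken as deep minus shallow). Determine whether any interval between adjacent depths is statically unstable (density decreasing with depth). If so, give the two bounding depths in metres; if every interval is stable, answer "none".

188–227 m

Evaluate Δρ/ρ₀ = −αΔT + βΔS across each adjacent pair:
  126–133 m: −αΔT+βΔS = −(2.1 × 10⁻⁴)(-4.9)+(7.5 × 10⁻⁴)(+0.52) = 1.4 × 10⁻³ → stable
  133–188 m: −αΔT+βΔS = −(2.1 × 10⁻⁴)(-6.0)+(7.5 × 10⁻⁴)(-0.13) = 1.2 × 10⁻³ → stable
  188–227 m: −αΔT+βΔS = −(2.1 × 10⁻⁴)(+10.6)+(7.5 × 10⁻⁴)(+0.74) = -1.7 × 10⁻³ → UNSTABLE
  227–236 m: −αΔT+βΔS = −(2.1 × 10⁻⁴)(-7.2)+(7.5 × 10⁻⁴)(-1.85) = 1.2 × 10⁻⁴ → stable
  236–243 m: −αΔT+βΔS = −(2.1 × 10⁻⁴)(+2.2)+(7.5 × 10⁻⁴)(+1.18) = 4.2 × 10⁻⁴ → stable
The 188–227 m interval has Δρ < 0: lighter water underlies denser water.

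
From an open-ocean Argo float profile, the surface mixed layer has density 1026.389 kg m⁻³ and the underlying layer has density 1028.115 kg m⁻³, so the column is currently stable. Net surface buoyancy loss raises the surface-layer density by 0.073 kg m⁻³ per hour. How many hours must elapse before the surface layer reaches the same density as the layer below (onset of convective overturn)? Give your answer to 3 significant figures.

Density deficit of the surface layer: 1028.115 − 1026.389 = 1.726 kg m⁻³.
Required change = 1.726 / 0.073 = 23.6 hours.

23.6 hours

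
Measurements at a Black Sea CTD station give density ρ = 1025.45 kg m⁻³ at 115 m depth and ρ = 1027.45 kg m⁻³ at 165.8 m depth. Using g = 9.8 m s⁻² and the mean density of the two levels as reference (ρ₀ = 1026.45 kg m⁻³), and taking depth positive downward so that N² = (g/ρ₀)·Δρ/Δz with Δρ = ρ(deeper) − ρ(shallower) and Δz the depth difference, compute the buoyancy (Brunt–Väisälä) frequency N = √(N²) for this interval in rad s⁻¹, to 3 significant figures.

Δρ = 1027.45 − 1025.45 = 2.00 kg m⁻³ over Δz = 165.8 − 115 = 50.8 m.
N² = (9.8/1026.45) × (2.00/50.8) = 3.7588 × 10⁻⁴ s⁻².
N = √(3.7588 × 10⁻⁴) = 0.019388 rad s⁻¹ ≈ 0.0194 rad s⁻¹.

0.0194 rad s⁻¹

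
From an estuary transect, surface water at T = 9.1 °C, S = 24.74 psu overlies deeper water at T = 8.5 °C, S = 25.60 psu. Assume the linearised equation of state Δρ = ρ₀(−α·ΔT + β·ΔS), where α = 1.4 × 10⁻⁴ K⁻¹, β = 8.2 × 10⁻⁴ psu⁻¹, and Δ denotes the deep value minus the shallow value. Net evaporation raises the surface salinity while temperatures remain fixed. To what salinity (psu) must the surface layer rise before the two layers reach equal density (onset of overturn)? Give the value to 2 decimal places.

Neutral buoyancy requires −α(T_deep − T_surf) + β(S_deep − S_surf′) = 0.
S_surf′ = S_deep − (α/β)·ΔT = 25.60 − (1.4 × 10⁻⁴/8.2 × 10⁻⁴)·(-0.6) = 25.7024 psu.
Increase required: 25.7024 − 24.74 = 0.9624 psu.

25.70 psu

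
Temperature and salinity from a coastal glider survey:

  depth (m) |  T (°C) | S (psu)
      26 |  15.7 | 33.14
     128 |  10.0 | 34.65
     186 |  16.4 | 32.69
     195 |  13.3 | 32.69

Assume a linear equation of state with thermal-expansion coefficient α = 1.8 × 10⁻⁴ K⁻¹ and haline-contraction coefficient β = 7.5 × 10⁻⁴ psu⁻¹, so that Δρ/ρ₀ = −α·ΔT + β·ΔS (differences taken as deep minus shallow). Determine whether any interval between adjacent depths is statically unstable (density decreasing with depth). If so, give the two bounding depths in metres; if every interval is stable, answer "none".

Evaluate Δρ/ρ₀ = −αΔT + βΔS across each adjacent pair:
  26–128 m: −αΔT+βΔS = −(1.8 × 10⁻⁴)(-5.7)+(7.5 × 10⁻⁴)(+1.51) = 2.2 × 10⁻³ → stable
  128–186 m: −αΔT+βΔS = −(1.8 × 10⁻⁴)(+6.4)+(7.5 × 10⁻⁴)(-1.96) = -2.6 × 10⁻³ → UNSTABLE
  186–195 m: −αΔT+βΔS = −(1.8 × 10⁻⁴)(-3.1)+(7.5 × 10⁻⁴)(+0.00) = 5.6 × 10⁻⁴ → stable
The 128–186 m interval has Δρ < 0: lighter water underlies denser water.

128–186 m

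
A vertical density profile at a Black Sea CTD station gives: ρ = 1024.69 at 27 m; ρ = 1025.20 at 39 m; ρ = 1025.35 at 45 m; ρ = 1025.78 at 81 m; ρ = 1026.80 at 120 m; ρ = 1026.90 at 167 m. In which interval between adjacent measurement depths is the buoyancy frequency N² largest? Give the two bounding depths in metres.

Compute the density gradient over each adjacent pair:
  27–39 m: Δρ/Δz = 0.51/12 = 0.043 kg m⁻⁴
  39–45 m: Δρ/Δz = 0.15/6 = 0.025 kg m⁻⁴
  45–81 m: Δρ/Δz = 0.43/36 = 0.012 kg m⁻⁴
  81–120 m: Δρ/Δz = 1.02/39 = 0.026 kg m⁻⁴
  120–167 m: Δρ/Δz = 0.10/47 = 2.1 × 10⁻³ kg m⁻⁴
The largest gradient is in the 27–39 m interval — the pycnocline.

27–39 m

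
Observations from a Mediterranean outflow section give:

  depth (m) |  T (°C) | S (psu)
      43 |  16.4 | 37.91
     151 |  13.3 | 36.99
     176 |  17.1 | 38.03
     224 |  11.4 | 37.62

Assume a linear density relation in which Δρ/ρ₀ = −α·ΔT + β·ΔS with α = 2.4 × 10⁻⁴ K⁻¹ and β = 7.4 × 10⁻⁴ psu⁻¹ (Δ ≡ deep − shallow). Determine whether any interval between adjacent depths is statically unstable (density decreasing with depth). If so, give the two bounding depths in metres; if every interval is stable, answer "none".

Evaluate Δρ/ρ₀ = −αΔT + βΔS across each adjacent pair:
  43–151 m: −αΔT+βΔS = −(2.4 × 10⁻⁴)(-3.1)+(7.4 × 10⁻⁴)(-0.92) = 6.3 × 10⁻⁵ → stable
  151–176 m: −αΔT+βΔS = −(2.4 × 10⁻⁴)(+3.8)+(7.4 × 10⁻⁴)(+1.04) = -1.4 × 10⁻⁴ → UNSTABLE
  176–224 m: −αΔT+βΔS = −(2.4 × 10⁻⁴)(-5.7)+(7.4 × 10⁻⁴)(-0.41) = 1.1 × 10⁻³ → stable
The 151–176 m interval has Δρ < 0: lighter water underlies denser water.

151–176 m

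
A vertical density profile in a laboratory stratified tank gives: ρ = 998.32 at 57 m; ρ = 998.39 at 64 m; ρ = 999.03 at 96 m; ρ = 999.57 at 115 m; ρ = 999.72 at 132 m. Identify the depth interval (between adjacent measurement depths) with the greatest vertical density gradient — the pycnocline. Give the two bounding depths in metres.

Compute the density gradient over each adjacent pair:
  57–64 m: Δρ/Δz = 0.07/7 = 0.010 kg m⁻⁴
  64–96 m: Δρ/Δz = 0.64/32 = 0.020 kg m⁻⁴
  96–115 m: Δρ/Δz = 0.54/19 = 0.028 kg m⁻⁴
  115–132 m: Δρ/Δz = 0.15/17 = 8.8 × 10⁻³ kg m⁻⁴
The largest gradient is in the 96–115 m interval — the pycnocline.

96–115 m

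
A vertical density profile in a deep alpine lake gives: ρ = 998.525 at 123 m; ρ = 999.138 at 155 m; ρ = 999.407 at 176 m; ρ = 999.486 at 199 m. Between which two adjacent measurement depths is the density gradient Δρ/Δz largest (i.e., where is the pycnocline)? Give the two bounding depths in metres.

123–155 m

Compute the density gradient over each adjacent pair:
  123–155 m: Δρ/Δz = 0.613/32 = 0.019 kg m⁻⁴
  155–176 m: Δρ/Δz = 0.269/21 = 0.013 kg m⁻⁴
  176–199 m: Δρ/Δz = 0.079/23 = 3.4 × 10⁻³ kg m⁻⁴
The largest gradient is in the 123–155 m interval — the pycnocline.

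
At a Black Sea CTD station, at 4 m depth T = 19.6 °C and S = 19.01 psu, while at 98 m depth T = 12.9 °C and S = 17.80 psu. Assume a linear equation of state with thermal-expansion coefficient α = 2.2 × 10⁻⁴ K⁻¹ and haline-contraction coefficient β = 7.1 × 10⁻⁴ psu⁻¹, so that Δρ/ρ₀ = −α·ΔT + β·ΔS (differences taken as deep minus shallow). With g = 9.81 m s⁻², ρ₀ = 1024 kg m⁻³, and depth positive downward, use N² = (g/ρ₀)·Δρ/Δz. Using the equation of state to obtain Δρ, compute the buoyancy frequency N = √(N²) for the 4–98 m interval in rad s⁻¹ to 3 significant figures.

ΔT = -6.7 K, ΔS = -1.21 psu (deep − shallow).
Δρ/ρ₀ = −αΔT + βΔS = 1.474 × 10⁻³ − 8.591 × 10⁻⁴ = 6.149 × 10⁻⁴, so Δρ ≈ 0.6297 kg m⁻³.
N² = (g/ρ₀)·Δρ/Δz = g·(Δρ/ρ₀)/Δz = 9.81 × 6.149 × 10⁻⁴ / 94 = 6.4172 × 10⁻⁵ s⁻².
N = √(6.4172 × 10⁻⁵) = 8.0107 × 10⁻³ rad s⁻¹ ≈ 8.01 × 10⁻³ rad s⁻¹.

8.01 × 10⁻³ rad s⁻¹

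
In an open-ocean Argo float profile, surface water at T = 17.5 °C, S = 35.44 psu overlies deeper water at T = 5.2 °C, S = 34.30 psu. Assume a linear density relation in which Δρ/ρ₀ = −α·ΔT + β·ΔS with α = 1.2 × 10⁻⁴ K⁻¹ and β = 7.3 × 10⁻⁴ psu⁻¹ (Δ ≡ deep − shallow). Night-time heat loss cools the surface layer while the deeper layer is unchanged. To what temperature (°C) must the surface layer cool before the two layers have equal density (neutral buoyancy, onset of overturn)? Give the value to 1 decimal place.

Neutral buoyancy requires Δρ = 0, i.e. −α(T_deep − T_surf′) + β(S_deep − S_surf) = 0.
T_surf′ = T_deep − (β/α)·ΔS = 5.2 − (7.3 × 10⁻⁴/1.2 × 10⁻⁴)·(-1.14) = 12.135 °C.
Cooling required: 17.5 − (12.135) = 5.365 °C.

12.1 °C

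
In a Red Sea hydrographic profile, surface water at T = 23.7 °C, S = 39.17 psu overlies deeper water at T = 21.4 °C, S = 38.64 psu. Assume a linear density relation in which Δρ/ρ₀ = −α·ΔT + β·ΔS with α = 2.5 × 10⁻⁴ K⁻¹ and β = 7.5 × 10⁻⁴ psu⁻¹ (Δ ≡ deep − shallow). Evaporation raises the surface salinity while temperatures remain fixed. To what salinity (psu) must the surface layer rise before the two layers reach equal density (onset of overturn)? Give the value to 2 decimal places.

39.41 psu

Neutral buoyancy requires −α(T_deep − T_surf) + β(S_deep − S_surf′) = 0.
S_surf′ = S_deep − (α/β)·ΔT = 38.64 − (2.5 × 10⁻⁴/7.5 × 10⁻⁴)·(-2.3) = 39.4067 psu.
Increase required: 39.4067 − 39.17 = 0.2367 psu.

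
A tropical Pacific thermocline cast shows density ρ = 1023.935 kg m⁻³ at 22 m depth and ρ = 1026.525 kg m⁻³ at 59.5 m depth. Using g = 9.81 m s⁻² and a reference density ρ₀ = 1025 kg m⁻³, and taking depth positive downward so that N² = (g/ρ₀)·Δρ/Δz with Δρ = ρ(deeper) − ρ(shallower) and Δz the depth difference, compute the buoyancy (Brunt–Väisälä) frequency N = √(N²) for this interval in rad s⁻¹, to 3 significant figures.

Δρ = 1026.525 − 1023.935 = 2.590 kg m⁻³ over Δz = 59.5 − 22 = 37.5 m.
N² = (9.81/1025) × (2.590/37.5) = 6.6102 × 10⁻⁴ s⁻².
N = √(6.6102 × 10⁻⁴) = 0.025710 rad s⁻¹ ≈ 0.0257 rad s⁻¹.
N² > 0, so the interval is statically stable.

0.0257 rad s⁻¹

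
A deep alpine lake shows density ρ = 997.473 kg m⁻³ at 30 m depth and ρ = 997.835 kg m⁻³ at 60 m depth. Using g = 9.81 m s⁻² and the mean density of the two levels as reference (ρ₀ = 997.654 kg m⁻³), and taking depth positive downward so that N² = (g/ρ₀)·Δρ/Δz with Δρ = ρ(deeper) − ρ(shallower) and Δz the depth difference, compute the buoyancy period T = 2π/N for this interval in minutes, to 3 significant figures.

Δρ = 997.835 − 997.473 = 0.362 kg m⁻³ over Δz = 60 − 30 = 30 m.
N² = (9.81/997.654) × (0.362/30) = 1.1865 × 10⁻⁴ s⁻².
N = √(1.1865 × 10⁻⁴) = 0.010893 rad s⁻¹, so T = 2π/N = 576.81 s = 9.6135 min ≈ 9.61 min.

9.61 min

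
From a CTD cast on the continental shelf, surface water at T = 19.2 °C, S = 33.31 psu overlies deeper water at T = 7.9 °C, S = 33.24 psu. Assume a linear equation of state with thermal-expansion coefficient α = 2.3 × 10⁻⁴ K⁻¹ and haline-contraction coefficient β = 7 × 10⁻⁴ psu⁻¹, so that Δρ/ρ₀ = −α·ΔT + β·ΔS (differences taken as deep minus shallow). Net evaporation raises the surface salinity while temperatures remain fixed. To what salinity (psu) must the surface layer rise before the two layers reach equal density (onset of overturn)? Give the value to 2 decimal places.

Neutral buoyancy requires −α(T_deep − T_surf) + β(S_deep − S_surf′) = 0.
S_surf′ = S_deep − (α/β)·ΔT = 33.24 − (2.3 × 10⁻⁴/7 × 10⁻⁴)·(-11.3) = 36.9529 psu.
Increase required: 36.9529 − 33.31 = 3.6429 psu.

36.95 psu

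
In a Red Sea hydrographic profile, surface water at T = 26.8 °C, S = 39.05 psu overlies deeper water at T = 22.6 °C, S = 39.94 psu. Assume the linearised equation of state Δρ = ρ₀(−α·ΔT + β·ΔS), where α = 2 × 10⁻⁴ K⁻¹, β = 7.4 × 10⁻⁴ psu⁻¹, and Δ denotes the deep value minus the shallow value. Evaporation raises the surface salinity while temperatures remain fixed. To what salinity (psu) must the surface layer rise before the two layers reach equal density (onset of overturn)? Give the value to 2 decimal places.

41.08 psu

Neutral buoyancy requires −α(T_deep − T_surf) + β(S_deep − S_surf′) = 0.
S_surf′ = S_deep − (α/β)·ΔT = 39.94 − (2 × 10⁻⁴/7.4 × 10⁻⁴)·(-4.2) = 41.0751 psu.
Increase required: 41.0751 − 39.05 = 2.0251 psu.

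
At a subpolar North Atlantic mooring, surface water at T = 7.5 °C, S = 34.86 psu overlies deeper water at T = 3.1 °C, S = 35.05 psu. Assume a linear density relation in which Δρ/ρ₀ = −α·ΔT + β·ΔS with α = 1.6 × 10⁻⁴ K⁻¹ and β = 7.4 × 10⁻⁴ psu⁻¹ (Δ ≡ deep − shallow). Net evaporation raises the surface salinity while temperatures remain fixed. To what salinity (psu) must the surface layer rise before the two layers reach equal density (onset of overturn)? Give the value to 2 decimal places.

Neutral buoyancy requires −α(T_deep − T_surf) + β(S_deep − S_surf′) = 0.
S_surf′ = S_deep − (α/β)·ΔT = 35.05 − (1.6 × 10⁻⁴/7.4 × 10⁻⁴)·(-4.4) = 36.0014 psu.
Increase required: 36.0014 − 34.86 = 1.1414 psu.

36.00 psu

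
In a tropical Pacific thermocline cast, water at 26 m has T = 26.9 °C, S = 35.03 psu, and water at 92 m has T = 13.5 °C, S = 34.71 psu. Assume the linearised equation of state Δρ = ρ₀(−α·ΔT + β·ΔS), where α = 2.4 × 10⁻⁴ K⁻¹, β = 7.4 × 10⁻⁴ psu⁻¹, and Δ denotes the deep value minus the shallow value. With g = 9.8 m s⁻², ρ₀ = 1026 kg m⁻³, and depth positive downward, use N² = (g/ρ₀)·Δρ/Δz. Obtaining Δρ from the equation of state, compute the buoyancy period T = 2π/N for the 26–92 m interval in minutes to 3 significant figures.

ΔT = -13.4 K, ΔS = -0.32 psu (deep − shallow).
Δρ/ρ₀ = −αΔT + βΔS = 3.216 × 10⁻³ − 2.368 × 10⁻⁴ = 2.9792 × 10⁻³, so Δρ ≈ 3.057 kg m⁻³.
N² = (g/ρ₀)·Δρ/Δz = g·(Δρ/ρ₀)/Δz = 9.8 × 2.9792 × 10⁻³ / 66 = 4.4237 × 10⁻⁴ s⁻².
N = √(4.4237 × 10⁻⁴) = 0.021033 rad s⁻¹ → T = 2π/N = 298.73 s = 4.9788 min ≈ 4.98 min.

4.98 min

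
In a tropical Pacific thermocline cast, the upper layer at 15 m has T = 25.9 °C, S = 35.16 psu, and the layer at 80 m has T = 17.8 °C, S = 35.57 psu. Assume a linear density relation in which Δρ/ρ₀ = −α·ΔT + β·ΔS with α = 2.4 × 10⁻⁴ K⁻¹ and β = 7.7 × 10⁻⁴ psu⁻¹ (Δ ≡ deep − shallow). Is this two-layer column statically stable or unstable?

stable

ΔT = 17.8 − 25.9 = -8.1 K and ΔS = 35.57 − 35.16 = +0.41 psu (deep − shallow).
−αΔT = 1.944 × 10⁻³; βΔS = 3.157 × 10⁻⁴; sum Δρ/ρ₀ = 2.2597 × 10⁻³.
Δρ/ρ₀ > 0, so Δρ > 0: deeper water is denser → statically stable.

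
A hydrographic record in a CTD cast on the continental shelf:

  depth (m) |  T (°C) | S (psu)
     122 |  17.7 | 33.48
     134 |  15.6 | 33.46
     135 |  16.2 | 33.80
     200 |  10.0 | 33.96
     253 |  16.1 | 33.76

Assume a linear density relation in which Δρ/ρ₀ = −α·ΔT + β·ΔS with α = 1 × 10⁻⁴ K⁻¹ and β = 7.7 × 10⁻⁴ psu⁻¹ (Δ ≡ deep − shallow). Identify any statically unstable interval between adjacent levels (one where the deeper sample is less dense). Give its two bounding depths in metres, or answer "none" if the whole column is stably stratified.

200–253 m

Evaluate Δρ/ρ₀ = −αΔT + βΔS across each adjacent pair:
  122–134 m: −αΔT+βΔS = −(1 × 10⁻⁴)(-2.1)+(7.7 × 10⁻⁴)(-0.02) = 1.9 × 10⁻⁴ → stable
  134–135 m: −αΔT+βΔS = −(1 × 10⁻⁴)(+0.6)+(7.7 × 10⁻⁴)(+0.34) = 2.0 × 10⁻⁴ → stable
  135–200 m: −αΔT+βΔS = −(1 × 10⁻⁴)(-6.2)+(7.7 × 10⁻⁴)(+0.16) = 7.4 × 10⁻⁴ → stable
  200–253 m: −αΔT+βΔS = −(1 × 10⁻⁴)(+6.1)+(7.7 × 10⁻⁴)(-0.20) = -7.6 × 10⁻⁴ → UNSTABLE
The 200–253 m interval has Δρ < 0: lighter water underlies denser water.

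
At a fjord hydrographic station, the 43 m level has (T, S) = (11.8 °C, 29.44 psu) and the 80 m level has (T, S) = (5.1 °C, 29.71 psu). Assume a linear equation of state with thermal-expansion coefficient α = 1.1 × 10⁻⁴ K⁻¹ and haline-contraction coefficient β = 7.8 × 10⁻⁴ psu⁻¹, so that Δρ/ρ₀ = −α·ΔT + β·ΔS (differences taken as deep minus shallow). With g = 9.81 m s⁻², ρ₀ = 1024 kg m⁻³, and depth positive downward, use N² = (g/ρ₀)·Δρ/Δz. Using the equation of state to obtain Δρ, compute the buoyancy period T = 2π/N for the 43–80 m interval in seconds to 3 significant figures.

ΔT = -6.7 K, ΔS = +0.27 psu (deep − shallow).
Δρ/ρ₀ = −αΔT + βΔS = 7.37 × 10⁻⁴ + 2.106 × 10⁻⁴ = 9.476 × 10⁻⁴, so Δρ ≈ 0.9703 kg m⁻³.
N² = (g/ρ₀)·Δρ/Δz = g·(Δρ/ρ₀)/Δz = 9.81 × 9.476 × 10⁻⁴ / 37 = 2.5124 × 10⁻⁴ s⁻².
N = √(2.5124 × 10⁻⁴) = 0.015851 rad s⁻¹ → T = 2π/N = 396.39 s ≈ 396 s.

396 s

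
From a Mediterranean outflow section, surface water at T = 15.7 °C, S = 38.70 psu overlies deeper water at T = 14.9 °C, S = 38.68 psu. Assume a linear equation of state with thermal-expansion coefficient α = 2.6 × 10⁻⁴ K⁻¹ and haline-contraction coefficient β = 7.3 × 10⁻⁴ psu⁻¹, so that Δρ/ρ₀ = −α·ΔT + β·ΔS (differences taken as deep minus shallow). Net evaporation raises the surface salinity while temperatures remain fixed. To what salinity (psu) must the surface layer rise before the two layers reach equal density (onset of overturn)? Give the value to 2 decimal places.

Neutral buoyancy requires −α(T_deep − T_surf) + β(S_deep − S_surf′) = 0.
S_surf′ = S_deep − (α/β)·ΔT = 38.68 − (2.6 × 10⁻⁴/7.3 × 10⁻⁴)·(-0.8) = 38.9649 psu.
Increase required: 38.9649 − 38.70 = 0.2649 psu.

38.96 psu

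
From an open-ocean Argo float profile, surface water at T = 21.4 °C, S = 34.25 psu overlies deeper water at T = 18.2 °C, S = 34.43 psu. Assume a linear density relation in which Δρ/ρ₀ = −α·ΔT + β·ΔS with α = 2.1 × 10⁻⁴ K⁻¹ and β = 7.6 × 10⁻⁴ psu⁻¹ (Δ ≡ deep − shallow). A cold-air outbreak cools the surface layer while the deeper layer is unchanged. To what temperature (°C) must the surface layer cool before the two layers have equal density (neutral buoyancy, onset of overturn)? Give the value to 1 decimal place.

17.5 °C

Neutral buoyancy requires Δρ = 0, i.e. −α(T_deep − T_surf′) + β(S_deep − S_surf) = 0.
T_surf′ = T_deep − (β/α)·ΔS = 18.2 − (7.6 × 10⁻⁴/2.1 × 10⁻⁴)·(+0.18) = 17.549 °C.
Cooling required: 21.4 − (17.549) = 3.851 °C.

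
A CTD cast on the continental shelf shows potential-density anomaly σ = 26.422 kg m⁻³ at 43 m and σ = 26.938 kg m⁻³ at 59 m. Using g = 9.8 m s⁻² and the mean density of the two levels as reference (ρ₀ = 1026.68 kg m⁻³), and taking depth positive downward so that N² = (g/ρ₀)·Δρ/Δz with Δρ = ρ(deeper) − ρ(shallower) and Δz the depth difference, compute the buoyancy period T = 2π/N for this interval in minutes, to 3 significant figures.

Δρ = 1026.938 − 1026.422 = 0.516 kg m⁻³ over Δz = 59 − 43 = 16 m.
N² = (9.8/1026.68) × (0.516/16) = 3.0784 × 10⁻⁴ s⁻².
N = √(3.0784 × 10⁻⁴) = 0.017545 rad s⁻¹, so T = 2π/N = 358.12 s = 5.9687 min ≈ 5.97 min.

5.97 min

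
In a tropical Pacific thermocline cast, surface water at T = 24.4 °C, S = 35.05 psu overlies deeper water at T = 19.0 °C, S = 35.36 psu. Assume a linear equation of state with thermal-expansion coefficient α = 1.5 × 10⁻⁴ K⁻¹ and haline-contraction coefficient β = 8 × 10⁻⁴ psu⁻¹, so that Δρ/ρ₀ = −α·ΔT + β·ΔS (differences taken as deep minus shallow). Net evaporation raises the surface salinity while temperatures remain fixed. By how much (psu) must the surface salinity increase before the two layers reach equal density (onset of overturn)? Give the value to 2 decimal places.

1.32 psu

Neutral buoyancy requires −α(T_deep − T_surf) + β(S_deep − S_surf′) = 0.
S_surf′ = S_deep − (α/β)·ΔT = 35.36 − (1.5 × 10⁻⁴/8 × 10⁻⁴)·(-5.4) = 36.3725 psu.
Increase required: 36.3725 − 35.05 = 1.3225 psu.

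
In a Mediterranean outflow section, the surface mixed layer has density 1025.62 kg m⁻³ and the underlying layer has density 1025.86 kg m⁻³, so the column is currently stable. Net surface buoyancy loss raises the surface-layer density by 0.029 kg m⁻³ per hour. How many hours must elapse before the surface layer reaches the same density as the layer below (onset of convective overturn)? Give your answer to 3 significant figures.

Density deficit of the surface layer: 1025.86 − 1025.62 = 0.24 kg m⁻³.
Required change = 0.24 / 0.029 = 8.28 hours.

8.28 hours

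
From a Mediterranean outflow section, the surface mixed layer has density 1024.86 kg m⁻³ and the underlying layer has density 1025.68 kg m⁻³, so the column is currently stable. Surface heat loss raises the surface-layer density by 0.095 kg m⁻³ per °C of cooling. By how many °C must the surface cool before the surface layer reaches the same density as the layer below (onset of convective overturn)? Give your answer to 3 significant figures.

Density deficit of the surface layer: 1025.68 − 1024.86 = 0.82 kg m⁻³.
Required change = 0.82 / 0.095 = 8.63 °C.

8.63 °C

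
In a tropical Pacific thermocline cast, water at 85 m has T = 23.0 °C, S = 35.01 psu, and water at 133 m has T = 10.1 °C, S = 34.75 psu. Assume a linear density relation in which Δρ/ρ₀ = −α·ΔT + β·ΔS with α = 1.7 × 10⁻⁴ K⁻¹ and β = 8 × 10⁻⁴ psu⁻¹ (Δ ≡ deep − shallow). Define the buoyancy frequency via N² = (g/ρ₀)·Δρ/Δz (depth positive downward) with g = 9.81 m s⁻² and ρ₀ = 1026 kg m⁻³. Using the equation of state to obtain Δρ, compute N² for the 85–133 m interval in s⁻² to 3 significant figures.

ΔT = -12.9 K, ΔS = -0.26 psu (deep − shallow).
Δρ/ρ₀ = −αΔT + βΔS = 2.193 × 10⁻³ − 2.08 × 10⁻⁴ = 1.985 × 10⁻³, so Δρ ≈ 2.037 kg m⁻³.
N² = (g/ρ₀)·Δρ/Δz = g·(Δρ/ρ₀)/Δz = 9.81 × 1.985 × 10⁻³ / 48 = 4.0568 × 10⁻⁴ s⁻² ≈ 4.06 × 10⁻⁴ s⁻².

4.06 × 10⁻⁴ s⁻²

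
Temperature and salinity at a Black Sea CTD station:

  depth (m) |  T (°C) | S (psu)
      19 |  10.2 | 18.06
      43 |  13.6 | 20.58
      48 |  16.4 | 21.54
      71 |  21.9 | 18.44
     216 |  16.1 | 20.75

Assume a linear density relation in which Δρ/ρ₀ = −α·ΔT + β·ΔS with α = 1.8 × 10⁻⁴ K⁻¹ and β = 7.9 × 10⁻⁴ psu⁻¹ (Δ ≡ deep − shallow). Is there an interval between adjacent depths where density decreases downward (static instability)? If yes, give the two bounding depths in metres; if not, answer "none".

Evaluate Δρ/ρ₀ = −αΔT + βΔS across each adjacent pair:
  19–43 m: −αΔT+βΔS = −(1.8 × 10⁻⁴)(+3.4)+(7.9 × 10⁻⁴)(+2.52) = 1.4 × 10⁻³ → stable
  43–48 m: −αΔT+βΔS = −(1.8 × 10⁻⁴)(+2.8)+(7.9 × 10⁻⁴)(+0.96) = 2.5 × 10⁻⁴ → stable
  48–71 m: −αΔT+βΔS = −(1.8 × 10⁻⁴)(+5.5)+(7.9 × 10⁻⁴)(-3.10) = -3.4 × 10⁻³ → UNSTABLE
  71–216 m: −αΔT+βΔS = −(1.8 × 10⁻⁴)(-5.8)+(7.9 × 10⁻⁴)(+2.31) = 2.9 × 10⁻³ → stable
The 48–71 m interval has Δρ < 0: lighter water underlies denser water.

48–71 m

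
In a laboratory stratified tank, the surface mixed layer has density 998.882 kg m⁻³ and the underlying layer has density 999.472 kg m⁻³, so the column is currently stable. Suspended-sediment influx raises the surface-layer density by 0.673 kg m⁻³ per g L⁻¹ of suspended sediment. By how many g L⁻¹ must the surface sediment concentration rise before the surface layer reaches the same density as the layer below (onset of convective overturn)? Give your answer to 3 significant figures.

Density deficit of the surface layer: 999.472 − 998.882 = 0.59 kg m⁻³.
Required change = 0.59 / 0.673 = 0.877 g L⁻¹.

0.877 g L⁻¹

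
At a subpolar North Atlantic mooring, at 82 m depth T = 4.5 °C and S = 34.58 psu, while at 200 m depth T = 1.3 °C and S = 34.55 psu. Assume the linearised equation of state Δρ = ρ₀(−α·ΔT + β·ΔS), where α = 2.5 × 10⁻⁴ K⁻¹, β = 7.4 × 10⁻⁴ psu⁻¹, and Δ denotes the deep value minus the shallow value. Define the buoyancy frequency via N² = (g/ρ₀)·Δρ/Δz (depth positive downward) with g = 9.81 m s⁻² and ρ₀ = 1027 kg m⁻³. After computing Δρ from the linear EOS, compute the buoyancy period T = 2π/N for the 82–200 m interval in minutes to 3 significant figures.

13.0 min

ΔT = -3.2 K, ΔS = -0.03 psu (deep − shallow).
Δρ/ρ₀ = −αΔT + βΔS = 8.00 × 10⁻⁴ − 2.22 × 10⁻⁵ = 7.778 × 10⁻⁴, so Δρ ≈ 0.7988 kg m⁻³.
N² = (g/ρ₀)·Δρ/Δz = g·(Δρ/ρ₀)/Δz = 9.81 × 7.778 × 10⁻⁴ / 118 = 6.4663 × 10⁻⁵ s⁻².
N = √(6.4663 × 10⁻⁵) = 8.0413 × 10⁻³ rad s⁻¹ → T = 2π/N = 781.36 s = 13.023 min ≈ 13.0 min.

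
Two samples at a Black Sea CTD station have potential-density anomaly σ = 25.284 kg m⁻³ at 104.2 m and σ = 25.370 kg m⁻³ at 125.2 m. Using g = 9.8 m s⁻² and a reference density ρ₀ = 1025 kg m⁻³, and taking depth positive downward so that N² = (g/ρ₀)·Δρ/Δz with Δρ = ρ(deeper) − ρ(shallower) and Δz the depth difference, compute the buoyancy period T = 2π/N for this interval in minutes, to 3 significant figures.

16.7 min

Δρ = 1025.370 − 1025.284 = 0.086 kg m⁻³ over Δz = 125.2 − 104.2 = 21 m.
N² = (9.8/1025) × (0.086/21) = 3.9154 × 10⁻⁵ s⁻².
N = √(3.9154 × 10⁻⁵) = 6.2573 × 10⁻³ rad s⁻¹, so T = 2π/N = 1.0041 × 10³ s = 16.735 min ≈ 16.7 min.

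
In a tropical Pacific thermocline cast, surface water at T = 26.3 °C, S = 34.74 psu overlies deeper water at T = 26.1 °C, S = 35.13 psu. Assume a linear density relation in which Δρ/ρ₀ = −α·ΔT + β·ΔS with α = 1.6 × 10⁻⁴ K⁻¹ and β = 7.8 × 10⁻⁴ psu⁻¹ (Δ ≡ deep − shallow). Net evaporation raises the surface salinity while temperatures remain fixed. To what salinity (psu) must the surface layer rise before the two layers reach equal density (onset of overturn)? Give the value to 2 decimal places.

Neutral buoyancy requires −α(T_deep − T_surf) + β(S_deep − S_surf′) = 0.
S_surf′ = S_deep − (α/β)·ΔT = 35.13 − (1.6 × 10⁻⁴/7.8 × 10⁻⁴)·(-0.2) = 35.1710 psu.
Increase required: 35.1710 − 34.74 = 0.4310 psu.

35.17 psu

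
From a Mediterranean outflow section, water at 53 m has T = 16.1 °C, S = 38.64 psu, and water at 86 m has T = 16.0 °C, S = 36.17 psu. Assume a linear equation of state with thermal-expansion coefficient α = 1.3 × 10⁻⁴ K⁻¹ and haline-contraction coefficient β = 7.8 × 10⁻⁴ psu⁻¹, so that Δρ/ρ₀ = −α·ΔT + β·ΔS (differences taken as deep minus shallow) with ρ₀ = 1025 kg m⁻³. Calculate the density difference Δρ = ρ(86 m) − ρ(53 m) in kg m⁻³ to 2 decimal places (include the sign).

-1.96 kg m⁻³

ΔT = -0.1 K, ΔS = -2.47 psu (deep − shallow).
Δρ/ρ₀ = −(1.3 × 10⁻⁴)(-0.1) + (7.8 × 10⁻⁴)(-2.47) = -1.9136 × 10⁻³.
Δρ = 1025 × (-1.9136 × 10⁻³) = -1.96 kg m⁻³.
Negative Δρ: lighter below, statically unstable.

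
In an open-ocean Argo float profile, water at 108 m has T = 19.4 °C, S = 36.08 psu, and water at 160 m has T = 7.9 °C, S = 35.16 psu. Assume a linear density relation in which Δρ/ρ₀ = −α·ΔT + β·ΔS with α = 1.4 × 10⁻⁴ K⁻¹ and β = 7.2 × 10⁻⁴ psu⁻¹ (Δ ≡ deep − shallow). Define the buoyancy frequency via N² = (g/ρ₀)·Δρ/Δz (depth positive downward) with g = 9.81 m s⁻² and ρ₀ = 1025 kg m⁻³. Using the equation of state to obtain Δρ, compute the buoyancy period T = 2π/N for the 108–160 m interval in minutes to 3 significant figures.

7.83 min

ΔT = -11.5 K, ΔS = -0.92 psu (deep − shallow).
Δρ/ρ₀ = −αΔT + βΔS = 1.61 × 10⁻³ − 6.624 × 10⁻⁴ = 9.476 × 10⁻⁴, so Δρ ≈ 0.9713 kg m⁻³.
N² = (g/ρ₀)·Δρ/Δz = g·(Δρ/ρ₀)/Δz = 9.81 × 9.476 × 10⁻⁴ / 52 = 1.7877 × 10⁻⁴ s⁻².
N = √(1.7877 × 10⁻⁴) = 0.013370 rad s⁻¹ → T = 2π/N = 469.95 s = 7.8325 min ≈ 7.83 min.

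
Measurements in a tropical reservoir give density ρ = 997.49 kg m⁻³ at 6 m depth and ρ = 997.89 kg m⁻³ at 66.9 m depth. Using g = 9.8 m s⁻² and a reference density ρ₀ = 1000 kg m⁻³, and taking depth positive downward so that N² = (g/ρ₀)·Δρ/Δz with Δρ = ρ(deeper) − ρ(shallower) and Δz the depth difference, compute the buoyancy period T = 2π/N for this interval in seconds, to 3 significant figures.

783 s

Δρ = 997.89 − 997.49 = 0.40 kg m⁻³ over Δz = 66.9 − 6 = 60.9 m.
N² = (9.8/1000) × (0.40/60.9) = 6.4368 × 10⁻⁵ s⁻².
N = √(6.4368 × 10⁻⁵) = 8.0230 × 10⁻³ rad s⁻¹, so T = 2π/N = 783.15 s ≈ 783 s.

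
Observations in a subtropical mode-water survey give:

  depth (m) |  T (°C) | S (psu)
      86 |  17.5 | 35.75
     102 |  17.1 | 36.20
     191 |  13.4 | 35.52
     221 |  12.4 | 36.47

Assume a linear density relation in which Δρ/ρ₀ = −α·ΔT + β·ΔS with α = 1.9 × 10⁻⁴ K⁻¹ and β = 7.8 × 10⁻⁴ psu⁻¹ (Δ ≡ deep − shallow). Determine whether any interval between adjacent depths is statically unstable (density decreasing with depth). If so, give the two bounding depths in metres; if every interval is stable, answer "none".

none

Evaluate Δρ/ρ₀ = −αΔT + βΔS across each adjacent pair:
  86–102 m: −αΔT+βΔS = −(1.9 × 10⁻⁴)(-0.4)+(7.8 × 10⁻⁴)(+0.45) = 4.3 × 10⁻⁴ → stable
  102–191 m: −αΔT+βΔS = −(1.9 × 10⁻⁴)(-3.7)+(7.8 × 10⁻⁴)(-0.68) = 1.7 × 10⁻⁴ → stable
  191–221 m: −αΔT+βΔS = −(1.9 × 10⁻⁴)(-1.0)+(7.8 × 10⁻⁴)(+0.95) = 9.3 × 10⁻⁴ → stable
Every interval has Δρ > 0: the column is stably stratified throughout.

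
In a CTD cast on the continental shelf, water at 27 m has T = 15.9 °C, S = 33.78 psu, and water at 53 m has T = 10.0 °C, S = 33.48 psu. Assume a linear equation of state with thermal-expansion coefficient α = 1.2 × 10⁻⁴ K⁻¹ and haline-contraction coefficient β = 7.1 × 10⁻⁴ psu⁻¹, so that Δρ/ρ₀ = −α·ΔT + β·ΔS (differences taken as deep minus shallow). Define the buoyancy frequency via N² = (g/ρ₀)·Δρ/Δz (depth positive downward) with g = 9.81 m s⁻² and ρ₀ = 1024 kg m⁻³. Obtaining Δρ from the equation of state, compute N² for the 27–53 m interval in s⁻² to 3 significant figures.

ΔT = -5.9 K, ΔS = -0.30 psu (deep − shallow).
Δρ/ρ₀ = −αΔT + βΔS = 7.08 × 10⁻⁴ − 2.13 × 10⁻⁴ = 4.95 × 10⁻⁴, so Δρ ≈ 0.5069 kg m⁻³.
N² = (g/ρ₀)·Δρ/Δz = g·(Δρ/ρ₀)/Δz = 9.81 × 4.95 × 10⁻⁴ / 26 = 1.8677 × 10⁻⁴ s⁻² ≈ 1.87 × 10⁻⁴ s⁻².

1.87 × 10⁻⁴ s⁻²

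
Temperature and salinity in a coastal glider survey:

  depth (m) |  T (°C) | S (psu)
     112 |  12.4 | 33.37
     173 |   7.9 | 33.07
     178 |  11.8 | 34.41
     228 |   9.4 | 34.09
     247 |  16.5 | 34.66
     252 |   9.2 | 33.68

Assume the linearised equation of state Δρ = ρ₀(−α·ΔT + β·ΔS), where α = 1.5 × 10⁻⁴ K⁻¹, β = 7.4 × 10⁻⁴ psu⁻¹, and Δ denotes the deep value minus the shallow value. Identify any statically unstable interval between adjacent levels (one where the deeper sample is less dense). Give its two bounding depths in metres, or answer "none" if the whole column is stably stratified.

Evaluate Δρ/ρ₀ = −αΔT + βΔS across each adjacent pair:
  112–173 m: −αΔT+βΔS = −(1.5 × 10⁻⁴)(-4.5)+(7.4 × 10⁻⁴)(-0.30) = 4.5 × 10⁻⁴ → stable
  173–178 m: −αΔT+βΔS = −(1.5 × 10⁻⁴)(+3.9)+(7.4 × 10⁻⁴)(+1.34) = 4.1 × 10⁻⁴ → stable
  178–228 m: −αΔT+βΔS = −(1.5 × 10⁻⁴)(-2.4)+(7.4 × 10⁻⁴)(-0.32) = 1.2 × 10⁻⁴ → stable
  228–247 m: −αΔT+βΔS = −(1.5 × 10⁻⁴)(+7.1)+(7.4 × 10⁻⁴)(+0.57) = -6.4 × 10⁻⁴ → UNSTABLE
  247–252 m: −αΔT+βΔS = −(1.5 × 10⁻⁴)(-7.3)+(7.4 × 10⁻⁴)(-0.98) = 3.7 × 10⁻⁴ → stable
The 228–247 m interval has Δρ < 0: lighter water underlies denser water.

228–247 m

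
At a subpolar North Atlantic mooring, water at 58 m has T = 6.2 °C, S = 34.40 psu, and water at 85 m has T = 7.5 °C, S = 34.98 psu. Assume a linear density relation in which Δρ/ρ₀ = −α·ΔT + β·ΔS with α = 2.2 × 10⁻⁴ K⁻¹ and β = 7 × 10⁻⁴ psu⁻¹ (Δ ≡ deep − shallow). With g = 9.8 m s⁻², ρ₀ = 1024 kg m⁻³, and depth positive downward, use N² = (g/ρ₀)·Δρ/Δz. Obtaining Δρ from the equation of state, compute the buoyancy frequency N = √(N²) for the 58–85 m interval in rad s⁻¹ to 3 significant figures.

ΔT = +1.3 K, ΔS = +0.58 psu (deep − shallow).
Δρ/ρ₀ = −αΔT + βΔS = -2.86 × 10⁻⁴ + 4.06 × 10⁻⁴ = 1.20 × 10⁻⁴, so Δρ ≈ 0.1229 kg m⁻³.
N² = (g/ρ₀)·Δρ/Δz = g·(Δρ/ρ₀)/Δz = 9.8 × 1.20 × 10⁻⁴ / 27 = 4.3556 × 10⁻⁵ s⁻².
N = √(4.3556 × 10⁻⁵) = 6.5997 × 10⁻³ rad s⁻¹ ≈ 6.60 × 10⁻³ rad s⁻¹.

6.60 × 10⁻³ rad s⁻¹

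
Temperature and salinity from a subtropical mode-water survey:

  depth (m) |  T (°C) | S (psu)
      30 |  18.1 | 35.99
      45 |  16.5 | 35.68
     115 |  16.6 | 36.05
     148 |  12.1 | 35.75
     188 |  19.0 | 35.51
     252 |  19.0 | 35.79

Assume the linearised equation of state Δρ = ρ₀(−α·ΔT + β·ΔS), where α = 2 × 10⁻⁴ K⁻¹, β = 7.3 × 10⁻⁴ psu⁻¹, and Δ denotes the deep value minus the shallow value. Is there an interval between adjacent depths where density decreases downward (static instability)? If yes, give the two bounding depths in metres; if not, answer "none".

Evaluate Δρ/ρ₀ = −αΔT + βΔS across each adjacent pair:
  30–45 m: −αΔT+βΔS = −(2 × 10⁻⁴)(-1.6)+(7.3 × 10⁻⁴)(-0.31) = 9.4 × 10⁻⁵ → stable
  45–115 m: −αΔT+βΔS = −(2 × 10⁻⁴)(+0.1)+(7.3 × 10⁻⁴)(+0.37) = 2.5 × 10⁻⁴ → stable
  115–148 m: −αΔT+βΔS = −(2 × 10⁻⁴)(-4.5)+(7.3 × 10⁻⁴)(-0.30) = 6.8 × 10⁻⁴ → stable
  148–188 m: −αΔT+βΔS = −(2 × 10⁻⁴)(+6.9)+(7.3 × 10⁻⁴)(-0.24) = -1.6 × 10⁻³ → UNSTABLE
  188–252 m: −αΔT+βΔS = −(2 × 10⁻⁴)(+0.0)+(7.3 × 10⁻⁴)(+0.28) = 2.0 × 10⁻⁴ → stable
The 148–188 m interval has Δρ < 0: lighter water underlies denser water.

148–188 m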